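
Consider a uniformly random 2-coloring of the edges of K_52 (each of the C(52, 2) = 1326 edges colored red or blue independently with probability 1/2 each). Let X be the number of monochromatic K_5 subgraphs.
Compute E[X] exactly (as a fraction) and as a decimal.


Let X = Σ_S X_S over the C(52, 5) = 2598960 subsets S of size 5, where X_S = 1 if the K_5 on S is monochromatic.
For a fixed S, the K_5 on S has C(5, 2) = 10 edges. P[all 10 edges red] = (1/2)^10, and likewise for blue, so P[monochromatic] = 2·(1/2)^10 = 2^{1 − 10} = 1/512.
Summing: E[X] = C(52, 5) · 2^{1 − 10} = 2598960 · 1/512 = 162435/32.
Numerically: E[X] ≈ 5076.0938.

E[X] = C(52,5)·2^(1−C(5,2)) = 162435/32 ≈ 5076.0938.


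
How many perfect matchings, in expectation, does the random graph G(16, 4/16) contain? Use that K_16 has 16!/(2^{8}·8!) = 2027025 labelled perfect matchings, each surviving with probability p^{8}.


K_16 has 16!/(2^{8}·8!) = 2027025 labelled perfect matchings.
For each such perfect matching H, let X_H = 1 if all 8 edges of H are present in G. Then P[X_H = 1] = p^{8} = (1/4)^{8} = 1/65536.
By linearity of expectation: E[X] = Σ_H E[X_H] = 2027025 · p^{8} = 2027025 · 1/65536 = 2027025/65536.
Numerically: E[X] ≈ 30.93.

E[X] = 2027025 · (1/4)^{8} = 2027025/65536 ≈ 30.93.


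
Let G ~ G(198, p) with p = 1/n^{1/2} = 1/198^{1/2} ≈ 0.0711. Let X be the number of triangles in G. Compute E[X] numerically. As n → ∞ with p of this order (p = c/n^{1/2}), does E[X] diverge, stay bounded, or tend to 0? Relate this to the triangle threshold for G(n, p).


Number of potential triangles: C(198, 3) = 1274196.
Each occurs with probability p³ ≈ (0.0711)³ ≈ 3.58924e-04.
By linearity: E[X] = C(198, 3)·p³ ≈ 1274196 · 3.58924e-04 ≈ 457.339.
Since α = 1/2 < 1, p = c/n^{1/2} ≫ 1/n is above the triangle threshold p ~ 1/n. Asymptotically E[X] ~ (c³/6)·n^{3(1−α)} = (1³/6)·n^{1.5} → ∞; triangles are abundant w.h.p.

E[X] ≈ 457.339; in regime p = Θ(1/n^{1/2}) E[X] diverges (above the triangle threshold p ~ 1/n).


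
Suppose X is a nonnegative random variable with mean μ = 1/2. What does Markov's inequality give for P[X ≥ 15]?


μ = E[X] = 1/2, a = 15.
Markov: P[X ≥ 15] ≤ μ/a = (1/2)/15 = 1/30.
Numerically: ≈ 0.033.
(Since a = 15 > μ = 0.500, the bound 1/30 is < 1 and informative.)

P[X ≥ 15] ≤ 1/30 ≈ 0.033.


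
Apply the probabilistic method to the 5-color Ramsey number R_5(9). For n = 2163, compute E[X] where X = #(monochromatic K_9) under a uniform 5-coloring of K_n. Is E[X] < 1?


E[X] = C(2163, 9) · 5^{1 − 36} = 2808716806866462450348390 · 5^{−35} = 2808716806866462450348390/2910383045673370361328125.
As a reduced fraction: E[X] = 561743361373292490069678/582076609134674072265625 ≈ 0.96507.
Is E[X] < 1? YES.
Since E[X] < 1, there exists a 5-coloring of K_{2163} with no monochromatic K_9; hence R_5(9) > 2163.

E[X] = 561743361373292490069678/582076609134674072265625 ≈ 0.96507; E[X] < 1, so R_5(9) > 2163.


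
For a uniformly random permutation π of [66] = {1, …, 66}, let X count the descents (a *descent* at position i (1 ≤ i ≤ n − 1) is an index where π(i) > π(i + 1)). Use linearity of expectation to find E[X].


Write X = Σ X_I over i = 1, …, 65, with X_I the indicator of one descent.
There are 65 indicators.
For each fixed i, the pair (π(i), π(i+1)) is a uniformly random ordered pair of distinct values from {1, …, 66}; by symmetry P[π(i) > π(i+1)] = 1/2.
By linearity: E[X] = 65 · (1/2) = (66 − 1) · (1/2) = 65/2 ≈ 32.500.

E[X] = 65/2 = 32.500.


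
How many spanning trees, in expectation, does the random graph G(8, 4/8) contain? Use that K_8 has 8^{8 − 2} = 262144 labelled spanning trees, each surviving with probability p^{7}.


K_8 has 8^{8 − 2} = 262144 labelled spanning trees.
For each such spanning tree H, let X_H = 1 if all 7 edges of H are present in G. Then P[X_H = 1] = p^{7} = (1/2)^{7} = 1/128.
Summing the indicators: E[X] = Σ_H E[X_H] = 262144 · p^{7} = 262144 · 1/128 = 2048.
Numerically: E[X] ≈ 2048.

E[X] = 262144 · (1/2)^{7} = 2048 ≈ 2048.


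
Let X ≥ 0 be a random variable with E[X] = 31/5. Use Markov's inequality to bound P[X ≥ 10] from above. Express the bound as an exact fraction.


μ = E[X] = 31/5, a = 10.
Markov: P[X ≥ 10] ≤ μ/a = (31/5)/10 = 31/50.
Numerically: ≈ 0.62000.
(Since a = 10 > μ = 6.20000, the bound 31/50 is < 1 and informative.)

P[X ≥ 10] ≤ 31/50 ≈ 0.62000.


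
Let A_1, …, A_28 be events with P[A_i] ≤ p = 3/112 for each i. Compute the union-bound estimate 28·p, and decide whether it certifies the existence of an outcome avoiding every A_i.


Union bound: P[∪_{i=1}^{28} A_i] ≤ Σ_i P[A_i] ≤ 28·p = 28·(3/112) = 3/4.
Numerically: 3/4 ≈ 0.75000.
Is 3/4 < 1? YES.
Since P[∪ A_i] ≤ 3/4 < 1, the complement has P[∩ A_i^c] ≥ 1 − 3/4 = 1/4 > 0, so some outcome avoids every A_i.

28·p = 3/4 ≈ 0.75000; existence CERTIFIED by the union bound.


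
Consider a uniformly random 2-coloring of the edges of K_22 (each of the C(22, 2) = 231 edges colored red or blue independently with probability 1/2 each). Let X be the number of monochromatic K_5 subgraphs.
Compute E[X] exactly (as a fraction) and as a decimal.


Let X = Σ_S X_S over the C(22, 5) = 26334 subsets S of size 5, where X_S = 1 if the K_5 on S is monochromatic.
For a fixed S, the K_5 on S has C(5, 2) = 10 edges. P[all 10 edges red] = (1/2)^10, and likewise for blue, so P[monochromatic] = 2·(1/2)^10 = 2^{1 − 10} = 1/512.
By linearity: E[X] = C(22, 5) · 2^{1 − 10} = 26334 · 1/512 = 13167/256.
Numerically: E[X] ≈ 51.434.

E[X] = C(22,5)·2^(1−C(5,2)) = 13167/256 ≈ 51.434.


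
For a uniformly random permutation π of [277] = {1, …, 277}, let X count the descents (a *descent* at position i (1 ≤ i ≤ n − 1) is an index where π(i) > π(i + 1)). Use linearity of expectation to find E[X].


Write X = Σ X_I over i = 1, …, 276, with X_I the indicator of one descent.
There are 276 indicators.
For each fixed i, the pair (π(i), π(i+1)) is a uniformly random ordered pair of distinct values from {1, …, 277}; by symmetry P[π(i) > π(i+1)] = 1/2.
By linearity: E[X] = 276 · (1/2) = (277 − 1) · (1/2) = 138 ≈ 138.000.

E[X] = 138 = 138.000.


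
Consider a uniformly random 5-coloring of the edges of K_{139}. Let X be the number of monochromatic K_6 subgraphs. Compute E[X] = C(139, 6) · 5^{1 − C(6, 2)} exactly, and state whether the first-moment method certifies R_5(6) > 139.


E[X] = C(139, 6) · 5^{1 − 15} = 8979650478 · 5^{−14} = 8979650478/6103515625.
As a reduced fraction: E[X] = 8979650478/6103515625 ≈ 1.47123.
Is E[X] < 1? NO.
Since E[X] ≥ 1, the first-moment bound is inconclusive at n = 139; it does NOT by itself certify R_5(6) > 139.

E[X] = 8979650478/6103515625 ≈ 1.47123; E[X] ≥ 1; first-moment method inconclusive here.


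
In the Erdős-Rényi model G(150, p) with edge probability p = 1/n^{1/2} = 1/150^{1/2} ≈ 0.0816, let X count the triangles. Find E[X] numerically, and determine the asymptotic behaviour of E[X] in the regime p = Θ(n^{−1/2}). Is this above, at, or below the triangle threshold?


Number of potential triangles: C(150, 3) = 551300.
Each occurs with probability p³ ≈ (0.0816)³ ≈ 5.44331e-04.
By linearity: E[X] = C(150, 3)·p³ ≈ 551300 · 5.44331e-04 ≈ 300.090.
Since α = 1/2 < 1, p = c/n^{1/2} ≫ 1/n is above the triangle threshold p ~ 1/n. Asymptotically E[X] ~ (c³/6)·n^{3(1−α)} = (1³/6)·n^{1.5} → ∞; triangles are abundant w.h.p.

E[X] ≈ 300.090; in regime p = Θ(1/n^{1/2}) E[X] diverges (above the triangle threshold p ~ 1/n).


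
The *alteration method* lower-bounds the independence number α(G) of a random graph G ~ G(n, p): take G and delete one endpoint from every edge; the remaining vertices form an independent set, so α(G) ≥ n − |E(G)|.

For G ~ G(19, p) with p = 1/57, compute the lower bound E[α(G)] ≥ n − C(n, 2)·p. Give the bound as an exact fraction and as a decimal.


E[|E(G)|] = C(19, 2)·p = 171 · (1/57) = 3.
E[α(G)] ≥ n − E[|E(G)|] = 19 − 3 = 16.
Numerically: ≈ 16.00000.
(This is only a lower bound; the true E[α(G)] may be larger.)

E[α(G)] ≥ 16 ≈ 16.00000.


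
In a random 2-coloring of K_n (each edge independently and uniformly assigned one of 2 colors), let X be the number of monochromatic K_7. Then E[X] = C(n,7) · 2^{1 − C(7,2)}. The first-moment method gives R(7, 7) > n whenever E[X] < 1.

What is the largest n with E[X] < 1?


We need C(n, 7) · 2^{1 − 21} < 1, i.e. C(n, 7) < 2^{21 − 1} = 1048576.
Check values of n near the boundary:
  n = 23: C(23, 7) = 245157; 245157 < 1048576? YES
  n = 24: C(24, 7) = 346104; 346104 < 1048576? YES
  n = 25: C(25, 7) = 480700; 480700 < 1048576? YES
  n = 26: C(26, 7) = 657800; 657800 < 1048576? YES
  n = 27: C(27, 7) = 888030; 888030 < 1048576? YES
  n = 28: C(28, 7) = 1184040; 1184040 < 1048576? NO
  n = 29: C(29, 7) = 1560780; 1560780 < 1048576? NO
  n = 30: C(30, 7) = 2035800; 2035800 < 1048576? NO
The largest n with C(n, 7) < 1048576 is n = 27 (where E[X] = 444015/524288 ≈ 0.84689). Hence R(7, 7) > 27, i.e. R(7, 7) ≥ 28.

Largest n = 27; hence R(7, 7) > 27.


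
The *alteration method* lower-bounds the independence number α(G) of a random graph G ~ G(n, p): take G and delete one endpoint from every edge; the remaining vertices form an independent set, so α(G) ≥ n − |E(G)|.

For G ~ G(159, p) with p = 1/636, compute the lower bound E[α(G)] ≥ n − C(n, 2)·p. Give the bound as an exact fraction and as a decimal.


E[|E(G)|] = C(159, 2)·p = 12561 · (1/636) = 79/4.
E[α(G)] ≥ n − E[|E(G)|] = 159 − 79/4 = 557/4.
Numerically: ≈ 139.2500.
(This is only a lower bound; the true E[α(G)] may be larger.)

E[α(G)] ≥ 557/4 ≈ 139.2500.


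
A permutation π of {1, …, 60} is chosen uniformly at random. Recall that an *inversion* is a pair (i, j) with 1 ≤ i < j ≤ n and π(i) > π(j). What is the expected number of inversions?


Write X = Σ X_I over the C(60, 2) = 1770 pairs i < j, with X_I the indicator of one inversion.
There are 1770 indicators.
For each fixed pair i < j, the values π(i) and π(j) are two distinct elements of {1, …, 60} in uniformly random order; by symmetry P[π(i) > π(j)] = 1/2.
By linearity: E[X] = 1770 · (1/2) = C(60, 2) · (1/2) = 1770/2 = 885 ≈ 885.000.

E[X] = 885 = 885.000.


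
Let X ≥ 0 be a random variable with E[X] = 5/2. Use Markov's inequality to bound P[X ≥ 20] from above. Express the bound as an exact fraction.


μ = E[X] = 5/2, a = 20.
Markov: P[X ≥ 20] ≤ μ/a = (5/2)/20 = 1/8.
Numerically: ≈ 0.125000.
(Since a = 20 > μ = 2.500000, the bound 1/8 is < 1 and informative.)

P[X ≥ 20] ≤ 1/8 ≈ 0.125000.


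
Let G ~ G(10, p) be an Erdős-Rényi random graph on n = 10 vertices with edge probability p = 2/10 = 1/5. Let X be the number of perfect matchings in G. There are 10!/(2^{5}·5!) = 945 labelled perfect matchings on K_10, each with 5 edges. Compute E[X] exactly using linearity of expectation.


K_10 has 10!/(2^{5}·5!) = 945 labelled perfect matchings.
For each such perfect matching H, let X_H = 1 if all 5 edges of H are present in G. Then P[X_H = 1] = p^{5} = (1/5)^{5} = 1/3125.
By linearity of expectation: E[X] = Σ_H E[X_H] = 945 · p^{5} = 945 · 1/3125 = 189/625.
Numerically: E[X] ≈ 0.3024.

E[X] = 945 · (1/5)^{5} = 189/625 ≈ 0.3024.


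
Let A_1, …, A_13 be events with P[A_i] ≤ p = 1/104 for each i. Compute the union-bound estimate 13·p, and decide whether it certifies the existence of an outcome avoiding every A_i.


Union bound: P[∪_{i=1}^{13} A_i] ≤ Σ_i P[A_i] ≤ 13·p = 13·(1/104) = 1/8.
Numerically: 1/8 ≈ 0.125.
Is 1/8 < 1? YES.
Since P[∪ A_i] ≤ 1/8 < 1, the complement has P[∩ A_i^c] ≥ 1 − 1/8 = 7/8 > 0, so some outcome avoids every A_i.

13·p = 1/8 ≈ 0.125; existence CERTIFIED by the union bound.


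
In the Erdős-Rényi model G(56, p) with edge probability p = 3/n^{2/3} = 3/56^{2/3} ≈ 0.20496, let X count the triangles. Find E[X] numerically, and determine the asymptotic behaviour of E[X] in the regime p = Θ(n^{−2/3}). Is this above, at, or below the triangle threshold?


Number of potential triangles: C(56, 3) = 27720.
Each occurs with probability p³ ≈ (0.20496)³ ≈ 8.6096939e-03.
By linearity: E[X] = C(56, 3)·p³ ≈ 27720 · 8.6096939e-03 ≈ 238.66071.
Since α = 2/3 < 1, p = c/n^{2/3} ≫ 1/n is above the triangle threshold p ~ 1/n. Asymptotically E[X] ~ (c³/6)·n^{3(1−α)} = (3³/6)·n^{1} → ∞; triangles are abundant w.h.p.

E[X] ≈ 238.66071; in regime p = Θ(1/n^{2/3}) E[X] diverges (above the triangle threshold p ~ 1/n).


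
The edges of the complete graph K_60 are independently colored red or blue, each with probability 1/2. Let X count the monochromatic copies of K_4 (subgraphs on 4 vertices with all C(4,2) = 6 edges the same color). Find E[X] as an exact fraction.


Let X = Σ_S X_S over the C(60, 4) = 487635 subsets S of size 4, where X_S = 1 if the K_4 on S is monochromatic.
For a fixed S, the K_4 on S has C(4, 2) = 6 edges. P[all 6 edges red] = (1/2)^6, and likewise for blue, so P[monochromatic] = 2·(1/2)^6 = 2^{1 − 6} = 1/32.
By linearity of expectation: E[X] = C(60, 4) · 2^{1 − 6} = 487635 · 1/32 = 487635/32.
Numerically: E[X] ≈ 15238.5938.

E[X] = C(60,4)·2^(1−C(4,2)) = 487635/32 ≈ 15238.5938.


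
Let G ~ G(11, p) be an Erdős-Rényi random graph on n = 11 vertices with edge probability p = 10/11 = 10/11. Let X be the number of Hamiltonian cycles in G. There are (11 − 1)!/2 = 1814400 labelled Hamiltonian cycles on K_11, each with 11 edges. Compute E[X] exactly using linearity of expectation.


K_11 has (11 − 1)!/2 = 1814400 labelled Hamiltonian cycles.
For each such Hamiltonian cycle H, let X_H = 1 if all 11 edges of H are present in G. Then P[X_H = 1] = p^{11} = (10/11)^{11} = 100000000000/285311670611.
By linearity: E[X] = Σ_H E[X_H] = 1814400 · p^{11} = 1814400 · 100000000000/285311670611 = 181440000000000000/285311670611.
Numerically: E[X] ≈ 6.36e+05.

E[X] = 1814400 · (10/11)^{11} = 181440000000000000/285311670611 ≈ 6.36e+05.


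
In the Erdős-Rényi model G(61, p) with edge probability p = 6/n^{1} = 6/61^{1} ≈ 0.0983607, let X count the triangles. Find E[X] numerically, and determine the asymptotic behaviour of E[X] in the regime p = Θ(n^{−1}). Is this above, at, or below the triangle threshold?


Number of potential triangles: C(61, 3) = 35990.
Each occurs with probability p³ ≈ (0.0983607)³ ≈ 9.51621501e-04.
By linearity: E[X] = C(61, 3)·p³ ≈ 35990 · 9.51621501e-04 ≈ 34.248858.
Here α = 1, so p = 6/n is exactly at the triangle threshold p ~ 1/n. Asymptotically E[X] → c³/6 = 6³/6 = 36 ≈ 36.000000, a bounded constant. In this regime the triangle count is asymptotically Poisson(c³/6).

E[X] ≈ 34.248858; in regime p = Θ(1/n^{1}) E[X] stays bounded (at the triangle threshold p ~ 1/n).


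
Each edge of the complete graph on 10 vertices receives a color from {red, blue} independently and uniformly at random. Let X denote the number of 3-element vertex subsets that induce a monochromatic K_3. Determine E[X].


Let X = Σ_S X_S over the C(10, 3) = 120 subsets S of size 3, where X_S = 1 if the K_3 on S is monochromatic.
For a fixed S, the K_3 on S has C(3, 2) = 3 edges. P[all 3 edges red] = (1/2)^3, and likewise for blue, so P[monochromatic] = 2·(1/2)^3 = 2^{1 − 3} = 1/4.
Summing: E[X] = C(10, 3) · 2^{1 − 3} = 120 · 1/4 = 30.
Numerically: E[X] ≈ 30.000.

E[X] = C(10,3)·2^(1−C(3,2)) = 30 ≈ 30.000.


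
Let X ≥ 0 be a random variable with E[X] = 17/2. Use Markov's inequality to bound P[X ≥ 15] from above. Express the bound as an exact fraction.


μ = E[X] = 17/2, a = 15.
Markov: P[X ≥ 15] ≤ μ/a = (17/2)/15 = 17/30.
Numerically: ≈ 0.566667.
(Since a = 15 > μ = 8.500000, the bound 17/30 is < 1 and informative.)

P[X ≥ 15] ≤ 17/30 ≈ 0.566667.


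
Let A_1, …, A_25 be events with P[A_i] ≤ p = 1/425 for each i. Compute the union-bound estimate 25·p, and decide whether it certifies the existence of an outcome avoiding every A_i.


Union bound: P[∪_{i=1}^{25} A_i] ≤ Σ_i P[A_i] ≤ 25·p = 25·(1/425) = 1/17.
Numerically: 1/17 ≈ 0.05882.
Is 1/17 < 1? YES.
Since P[∪ A_i] ≤ 1/17 < 1, the complement has P[∩ A_i^c] ≥ 1 − 1/17 = 16/17 > 0, so some outcome avoids every A_i.

25·p = 1/17 ≈ 0.05882; existence CERTIFIED by the union bound.


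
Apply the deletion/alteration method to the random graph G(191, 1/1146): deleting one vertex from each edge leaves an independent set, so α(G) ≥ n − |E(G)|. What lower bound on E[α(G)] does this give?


E[|E(G)|] = C(191, 2)·p = 18145 · (1/1146) = 95/6.
E[α(G)] ≥ n − E[|E(G)|] = 191 − 95/6 = 1051/6.
Numerically: ≈ 175.166667.
(This is only a lower bound; the true E[α(G)] may be larger.)

E[α(G)] ≥ 1051/6 ≈ 175.166667.


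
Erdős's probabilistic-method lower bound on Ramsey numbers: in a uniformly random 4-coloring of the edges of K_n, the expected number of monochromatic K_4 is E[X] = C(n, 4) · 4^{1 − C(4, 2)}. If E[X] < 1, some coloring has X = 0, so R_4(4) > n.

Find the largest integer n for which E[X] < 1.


We need C(n, 4) · 4^{1 − 6} < 1, i.e. C(n, 4) < 4^{6 − 1} = 1024.
Check values of n near the boundary:
  n = 11: C(11, 4) = 330; 330 < 1024? YES
  n = 12: C(12, 4) = 495; 495 < 1024? YES
  n = 13: C(13, 4) = 715; 715 < 1024? YES
  n = 14: C(14, 4) = 1001; 1001 < 1024? YES
  n = 15: C(15, 4) = 1365; 1365 < 1024? NO
  n = 16: C(16, 4) = 1820; 1820 < 1024? NO
  n = 17: C(17, 4) = 2380; 2380 < 1024? NO
The largest n with C(n, 4) < 1024 is n = 14 (where E[X] = 1001/1024 ≈ 0.977539). Hence R_4(4) > 14, i.e. R_4(4) ≥ 15.

Largest n = 14; hence R_4(4) > 14.


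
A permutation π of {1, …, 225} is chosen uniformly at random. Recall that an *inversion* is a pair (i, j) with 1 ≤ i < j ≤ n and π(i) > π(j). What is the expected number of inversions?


Write X = Σ X_I over the C(225, 2) = 25200 pairs i < j, with X_I the indicator of one inversion.
There are 25200 indicators.
For each fixed pair i < j, the values π(i) and π(j) are two distinct elements of {1, …, 225} in uniformly random order; by symmetry P[π(i) > π(j)] = 1/2.
By linearity: E[X] = 25200 · (1/2) = C(225, 2) · (1/2) = 25200/2 = 12600 ≈ 12600.000000.

E[X] = 12600 = 12600.000000.


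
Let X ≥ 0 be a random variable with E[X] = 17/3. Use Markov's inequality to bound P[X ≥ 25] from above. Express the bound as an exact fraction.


μ = E[X] = 17/3, a = 25.
Markov: P[X ≥ 25] ≤ μ/a = (17/3)/25 = 17/75.
Numerically: ≈ 0.227.
(Since a = 25 > μ = 5.667, the bound 17/75 is < 1 and informative.)

P[X ≥ 25] ≤ 17/75 ≈ 0.227.


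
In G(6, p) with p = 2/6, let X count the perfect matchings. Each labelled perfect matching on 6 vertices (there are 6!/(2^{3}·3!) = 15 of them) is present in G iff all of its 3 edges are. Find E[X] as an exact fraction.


K_6 has 6!/(2^{3}·3!) = 15 labelled perfect matchings.
For each such perfect matching H, let X_H = 1 if all 3 edges of H are present in G. Then P[X_H = 1] = p^{3} = (1/3)^{3} = 1/27.
Summing the indicators: E[X] = Σ_H E[X_H] = 15 · p^{3} = 15 · 1/27 = 5/9.
Numerically: E[X] ≈ 0.556.

E[X] = 15 · (1/3)^{3} = 5/9 ≈ 0.556.


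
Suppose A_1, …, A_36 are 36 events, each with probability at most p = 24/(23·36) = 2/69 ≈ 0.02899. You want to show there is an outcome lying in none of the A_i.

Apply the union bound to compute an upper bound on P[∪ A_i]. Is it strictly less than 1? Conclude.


Union bound: P[∪_{i=1}^{36} A_i] ≤ Σ_i P[A_i] ≤ 36·p = 36·(2/69) = 24/23.
Numerically: 24/23 ≈ 1.04348.
Is 24/23 < 1? NO.
Since the bound 24/23 is ≥ 1, the union bound is uninformative here; it does NOT by itself certify existence.

36·p = 24/23 ≈ 1.04348; existence NOT certified by the union bound.


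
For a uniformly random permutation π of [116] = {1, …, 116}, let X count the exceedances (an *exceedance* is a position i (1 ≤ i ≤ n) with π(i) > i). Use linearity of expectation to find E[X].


Write X = Σ_{i=1}^{116} X_i, where X_i = 1_{π(i) > i}.
For each fixed i, π(i) is uniform over {1, …, 116} (marginal of a uniform permutation), so P[π(i) > i] = (n − i)/n. Summing: Σ_{i=1}^{116} (n − i)/n = (0 + 1 + … + 115)/116 = 116(116 − 1)/(2·116) = (116 − 1)/2.
Hence E[X] = Σ_{i=1}^{116} (116 − i)/116 = 115/2 ≈ 57.5000.

E[X] = 115/2 = 57.5000.


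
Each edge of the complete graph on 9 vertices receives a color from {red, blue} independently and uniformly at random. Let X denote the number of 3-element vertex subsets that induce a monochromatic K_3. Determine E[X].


Let X = Σ_S X_S over the C(9, 3) = 84 subsets S of size 3, where X_S = 1 if the K_3 on S is monochromatic.
For a fixed S, the K_3 on S has C(3, 2) = 3 edges. P[all 3 edges red] = (1/2)^3, and likewise for blue, so P[monochromatic] = 2·(1/2)^3 = 2^{1 − 3} = 1/4.
By linearity of expectation: E[X] = C(9, 3) · 2^{1 − 3} = 84 · 1/4 = 21.
Numerically: E[X] ≈ 21.000000.

E[X] = C(9,3)·2^(1−C(3,2)) = 21 ≈ 21.000000.


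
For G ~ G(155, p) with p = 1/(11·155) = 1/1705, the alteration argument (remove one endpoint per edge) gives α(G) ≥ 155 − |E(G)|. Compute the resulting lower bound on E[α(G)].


E[|E(G)|] = C(155, 2)·p = 11935 · (1/1705) = 7.
E[α(G)] ≥ n − E[|E(G)|] = 155 − 7 = 148.
Numerically: ≈ 148.0000.
(This is only a lower bound; the true E[α(G)] may be larger.)

E[α(G)] ≥ 148 ≈ 148.0000.


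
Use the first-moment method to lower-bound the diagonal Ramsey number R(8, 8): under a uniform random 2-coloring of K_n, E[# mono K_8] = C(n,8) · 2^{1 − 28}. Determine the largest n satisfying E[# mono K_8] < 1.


We need C(n, 8) · 2^{1 − 28} < 1, i.e. C(n, 8) < 2^{28 − 1} = 134217728.
Check values of n near the boundary:
  n = 38: C(38, 8) = 48903492; 48903492 < 134217728? YES
  n = 39: C(39, 8) = 61523748; 61523748 < 134217728? YES
  n = 40: C(40, 8) = 76904685; 76904685 < 134217728? YES
  n = 41: C(41, 8) = 95548245; 95548245 < 134217728? YES
  n = 42: C(42, 8) = 118030185; 118030185 < 134217728? YES
  n = 43: C(43, 8) = 145008513; 145008513 < 134217728? NO
  n = 44: C(44, 8) = 177232627; 177232627 < 134217728? NO
The largest n with C(n, 8) < 134217728 is n = 42 (where E[X] = 118030185/134217728 ≈ 0.879). Hence R(8, 8) > 42, i.e. R(8, 8) ≥ 43.

Largest n = 42; hence R(8, 8) > 42.


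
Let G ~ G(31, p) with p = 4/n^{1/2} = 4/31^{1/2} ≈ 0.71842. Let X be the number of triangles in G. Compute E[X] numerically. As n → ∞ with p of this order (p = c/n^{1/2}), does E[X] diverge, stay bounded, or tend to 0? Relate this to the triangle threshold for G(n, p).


Number of potential triangles: C(31, 3) = 4495.
Each occurs with probability p³ ≈ (0.71842)³ ≈ 3.7079804e-01.
By linearity: E[X] = C(31, 3)·p³ ≈ 4495 · 3.7079804e-01 ≈ 1666.73720.
Since α = 1/2 < 1, p = c/n^{1/2} ≫ 1/n is above the triangle threshold p ~ 1/n. Asymptotically E[X] ~ (c³/6)·n^{3(1−α)} = (4³/6)·n^{1.5} → ∞; triangles are abundant w.h.p.

E[X] ≈ 1666.73720; in regime p = Θ(1/n^{1/2}) E[X] diverges (above the triangle threshold p ~ 1/n).


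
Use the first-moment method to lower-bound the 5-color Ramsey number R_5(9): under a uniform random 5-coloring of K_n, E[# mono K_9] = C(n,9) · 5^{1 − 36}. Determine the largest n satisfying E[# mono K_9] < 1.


We need C(n, 9) · 5^{1 − 36} < 1, i.e. C(n, 9) < 5^{36 − 1} = 2910383045673370361328125.
Check values of n near the boundary:
  n = 2166: C(2166, 9) = 2844037944203015677277940; 2844037944203015677277940 < 2910383045673370361328125? YES
  n = 2167: C(2167, 9) = 2855899084841489792706810; 2855899084841489792706810 < 2910383045673370361328125? YES
  n = 2168: C(2168, 9) = 2867804175977929537095120; 2867804175977929537095120 < 2910383045673370361328125? YES
  n = 2169: C(2169, 9) = 2879753360044504243499683; 2879753360044504243499683 < 2910383045673370361328125? YES
  n = 2170: C(2170, 9) = 2891746779868845075610510; 2891746779868845075610510 < 2910383045673370361328125? YES
  n = 2171: C(2171, 9) = 2903784578674959601827205; 2903784578674959601827205 < 2910383045673370361328125? YES
  n = 2172: C(2172, 9) = 2915866900084148060642020; 2915866900084148060642020 < 2910383045673370361328125? NO
The largest n with C(n, 9) < 2910383045673370361328125 is n = 2171 (where E[X] = 580756915734991920365441/582076609134674072265625 ≈ 0.9977). Hence R_5(9) > 2171, i.e. R_5(9) ≥ 2172.

Largest n = 2171; hence R_5(9) > 2171.


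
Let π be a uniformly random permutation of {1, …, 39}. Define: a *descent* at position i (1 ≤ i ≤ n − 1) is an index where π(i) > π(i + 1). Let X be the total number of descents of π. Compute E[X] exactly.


Write X = Σ X_I over i = 1, …, 38, with X_I the indicator of one descent.
There are 38 indicators.
For each fixed i, the pair (π(i), π(i+1)) is a uniformly random ordered pair of distinct values from {1, …, 39}; by symmetry P[π(i) > π(i+1)] = 1/2.
By linearity: E[X] = 38 · (1/2) = (39 − 1) · (1/2) = 19 ≈ 19.000000.

E[X] = 19 = 19.000000.


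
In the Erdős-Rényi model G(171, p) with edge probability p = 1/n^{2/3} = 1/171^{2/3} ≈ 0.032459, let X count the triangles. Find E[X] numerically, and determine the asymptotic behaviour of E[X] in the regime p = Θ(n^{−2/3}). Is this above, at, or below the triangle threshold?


Number of potential triangles: C(171, 3) = 818805.
Each occurs with probability p³ ≈ (0.032459)³ ≈ 3.4198557e-05.
By linearity: E[X] = C(171, 3)·p³ ≈ 818805 · 3.4198557e-05 ≈ 28.00195.
Since α = 2/3 < 1, p = c/n^{2/3} ≫ 1/n is above the triangle threshold p ~ 1/n. Asymptotically E[X] ~ (c³/6)·n^{3(1−α)} = (1³/6)·n^{1} → ∞; triangles are abundant w.h.p.

E[X] ≈ 28.00195; in regime p = Θ(1/n^{2/3}) E[X] diverges (above the triangle threshold p ~ 1/n).


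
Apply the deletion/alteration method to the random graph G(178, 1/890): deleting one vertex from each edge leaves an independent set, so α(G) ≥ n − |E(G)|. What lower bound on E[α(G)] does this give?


E[|E(G)|] = C(178, 2)·p = 15753 · (1/890) = 177/10.
E[α(G)] ≥ n − E[|E(G)|] = 178 − 177/10 = 1603/10.
Numerically: ≈ 160.30000.
(This is only a lower bound; the true E[α(G)] may be larger.)

E[α(G)] ≥ 1603/10 ≈ 160.30000.


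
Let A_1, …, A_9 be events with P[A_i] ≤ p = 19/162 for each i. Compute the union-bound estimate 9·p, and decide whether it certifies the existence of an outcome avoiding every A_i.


Union bound: P[∪_{i=1}^{9} A_i] ≤ Σ_i P[A_i] ≤ 9·p = 9·(19/162) = 19/18.
Numerically: 19/18 ≈ 1.055556.
Is 19/18 < 1? NO.
Since the bound 19/18 is ≥ 1, the union bound is uninformative here; it does NOT by itself certify existence.

9·p = 19/18 ≈ 1.055556; existence NOT certified by the union bound.


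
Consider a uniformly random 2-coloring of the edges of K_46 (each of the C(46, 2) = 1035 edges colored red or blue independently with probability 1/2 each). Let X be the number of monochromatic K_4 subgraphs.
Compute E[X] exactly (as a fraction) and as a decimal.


Let X = Σ_S X_S over the C(46, 4) = 163185 subsets S of size 4, where X_S = 1 if the K_4 on S is monochromatic.
For a fixed S, the K_4 on S has C(4, 2) = 6 edges. P[all 6 edges red] = (1/2)^6, and likewise for blue, so P[monochromatic] = 2·(1/2)^6 = 2^{1 − 6} = 1/32.
Summing: E[X] = C(46, 4) · 2^{1 − 6} = 163185 · 1/32 = 163185/32.
Numerically: E[X] ≈ 5099.531250.

E[X] = C(46,4)·2^(1−C(4,2)) = 163185/32 ≈ 5099.531250.


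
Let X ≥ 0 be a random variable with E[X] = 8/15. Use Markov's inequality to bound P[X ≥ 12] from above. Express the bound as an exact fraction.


μ = E[X] = 8/15, a = 12.
Markov: P[X ≥ 12] ≤ μ/a = (8/15)/12 = 2/45.
Numerically: ≈ 0.044444.
(Since a = 12 > μ = 0.533333, the bound 2/45 is < 1 and informative.)

P[X ≥ 12] ≤ 2/45 ≈ 0.044444.


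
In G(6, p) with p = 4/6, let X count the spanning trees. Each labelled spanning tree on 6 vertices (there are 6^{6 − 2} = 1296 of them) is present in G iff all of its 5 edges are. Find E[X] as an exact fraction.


K_6 has 6^{6 − 2} = 1296 labelled spanning trees.
For each such spanning tree H, let X_H = 1 if all 5 edges of H are present in G. Then P[X_H = 1] = p^{5} = (2/3)^{5} = 32/243.
By linearity of expectation: E[X] = Σ_H E[X_H] = 1296 · p^{5} = 1296 · 32/243 = 512/3.
Numerically: E[X] ≈ 170.67.

E[X] = 1296 · (2/3)^{5} = 512/3 ≈ 170.67.


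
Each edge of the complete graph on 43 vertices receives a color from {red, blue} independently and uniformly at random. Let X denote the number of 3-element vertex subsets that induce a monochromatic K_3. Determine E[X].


Let X = Σ_S X_S over the C(43, 3) = 12341 subsets S of size 3, where X_S = 1 if the K_3 on S is monochromatic.
For a fixed S, the K_3 on S has C(3, 2) = 3 edges. P[all 3 edges red] = (1/2)^3, and likewise for blue, so P[monochromatic] = 2·(1/2)^3 = 2^{1 − 3} = 1/4.
Summing: E[X] = C(43, 3) · 2^{1 − 3} = 12341 · 1/4 = 12341/4.
Numerically: E[X] ≈ 3085.2500.

E[X] = C(43,3)·2^(1−C(3,2)) = 12341/4 ≈ 3085.2500.


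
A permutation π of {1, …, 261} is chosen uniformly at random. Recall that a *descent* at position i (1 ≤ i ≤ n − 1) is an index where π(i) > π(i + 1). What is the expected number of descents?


Write X = Σ X_I over i = 1, …, 260, with X_I the indicator of one descent.
There are 260 indicators.
For each fixed i, the pair (π(i), π(i+1)) is a uniformly random ordered pair of distinct values from {1, …, 261}; by symmetry P[π(i) > π(i+1)] = 1/2.
By linearity: E[X] = 260 · (1/2) = (261 − 1) · (1/2) = 130 ≈ 130.0000.

E[X] = 130 = 130.0000.


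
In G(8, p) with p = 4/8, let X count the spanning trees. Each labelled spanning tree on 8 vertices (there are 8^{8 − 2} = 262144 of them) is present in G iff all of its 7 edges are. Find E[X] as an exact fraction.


K_8 has 8^{8 − 2} = 262144 labelled spanning trees.
For each such spanning tree H, let X_H = 1 if all 7 edges of H are present in G. Then P[X_H = 1] = p^{7} = (1/2)^{7} = 1/128.
By linearity of expectation: E[X] = Σ_H E[X_H] = 262144 · p^{7} = 262144 · 1/128 = 2048.
Numerically: E[X] ≈ 2048.

E[X] = 262144 · (1/2)^{7} = 2048 ≈ 2048.


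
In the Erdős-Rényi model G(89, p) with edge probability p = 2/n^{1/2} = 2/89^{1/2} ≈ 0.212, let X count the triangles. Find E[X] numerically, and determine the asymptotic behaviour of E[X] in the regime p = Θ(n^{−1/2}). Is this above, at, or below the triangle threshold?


Number of potential triangles: C(89, 3) = 113564.
Each occurs with probability p³ ≈ (0.212)³ ≈ 9.5280708e-03.
By linearity: E[X] = C(89, 3)·p³ ≈ 113564 · 9.5280708e-03 ≈ 1082.04584.
Since α = 1/2 < 1, p = c/n^{1/2} ≫ 1/n is above the triangle threshold p ~ 1/n. Asymptotically E[X] ~ (c³/6)·n^{3(1−α)} = (2³/6)·n^{1.5} → ∞; triangles are abundant w.h.p.

E[X] ≈ 1082.04584; in regime p = Θ(1/n^{1/2}) E[X] diverges (above the triangle threshold p ~ 1/n).


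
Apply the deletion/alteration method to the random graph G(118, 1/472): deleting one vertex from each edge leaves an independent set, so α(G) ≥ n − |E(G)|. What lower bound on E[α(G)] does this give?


E[|E(G)|] = C(118, 2)·p = 6903 · (1/472) = 117/8.
E[α(G)] ≥ n − E[|E(G)|] = 118 − 117/8 = 827/8.
Numerically: ≈ 103.375.
(This is only a lower bound; the true E[α(G)] may be larger.)

E[α(G)] ≥ 827/8 ≈ 103.375.


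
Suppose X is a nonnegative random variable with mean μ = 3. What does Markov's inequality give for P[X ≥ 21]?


μ = E[X] = 3, a = 21.
Markov: P[X ≥ 21] ≤ μ/a = (3)/21 = 1/7.
Numerically: ≈ 0.1429.
(Since a = 21 > μ = 3.0000, the bound 1/7 is < 1 and informative.)

P[X ≥ 21] ≤ 1/7 ≈ 0.1429.


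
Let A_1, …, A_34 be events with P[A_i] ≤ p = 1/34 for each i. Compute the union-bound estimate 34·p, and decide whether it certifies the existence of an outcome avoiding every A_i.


Union bound: P[∪_{i=1}^{34} A_i] ≤ Σ_i P[A_i] ≤ 34·p = 34·(1/34) = 1.
Numerically: 1 ≈ 1.000000.
Is 1 < 1? NO.
Since the bound 1 is ≥ 1, the union bound is uninformative here; it does NOT by itself certify existence.

34·p = 1 ≈ 1.000000; existence NOT certified by the union bound.


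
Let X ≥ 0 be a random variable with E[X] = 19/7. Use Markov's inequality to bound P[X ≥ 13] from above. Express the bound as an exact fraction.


μ = E[X] = 19/7, a = 13.
Markov: P[X ≥ 13] ≤ μ/a = (19/7)/13 = 19/91.
Numerically: ≈ 0.2088.
(Since a = 13 > μ = 2.7143, the bound 19/91 is < 1 and informative.)

P[X ≥ 13] ≤ 19/91 ≈ 0.2088.


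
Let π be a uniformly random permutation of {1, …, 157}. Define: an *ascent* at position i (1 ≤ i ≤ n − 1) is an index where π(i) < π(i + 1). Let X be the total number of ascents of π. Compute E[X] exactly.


Write X = Σ X_I over i = 1, …, 156, with X_I the indicator of one ascent.
There are 156 indicators.
For each fixed i, the pair (π(i), π(i+1)) is a uniformly random ordered pair of distinct values from {1, …, 157}; by symmetry P[π(i) < π(i+1)] = 1/2.
By linearity: E[X] = 156 · (1/2) = (157 − 1) · (1/2) = 78 ≈ 78.00000.

E[X] = 78 = 78.00000.


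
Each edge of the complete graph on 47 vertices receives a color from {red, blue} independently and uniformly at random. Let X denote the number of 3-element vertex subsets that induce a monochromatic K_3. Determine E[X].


Let X = Σ_S X_S over the C(47, 3) = 16215 subsets S of size 3, where X_S = 1 if the K_3 on S is monochromatic.
For a fixed S, the K_3 on S has C(3, 2) = 3 edges. P[all 3 edges red] = (1/2)^3, and likewise for blue, so P[monochromatic] = 2·(1/2)^3 = 2^{1 − 3} = 1/4.
By linearity: E[X] = C(47, 3) · 2^{1 − 3} = 16215 · 1/4 = 16215/4.
Numerically: E[X] ≈ 4053.750.

E[X] = C(47,3)·2^(1−C(3,2)) = 16215/4 ≈ 4053.750.


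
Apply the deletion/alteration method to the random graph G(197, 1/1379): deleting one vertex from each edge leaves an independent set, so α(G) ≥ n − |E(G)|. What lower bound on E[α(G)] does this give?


E[|E(G)|] = C(197, 2)·p = 19306 · (1/1379) = 14.
E[α(G)] ≥ n − E[|E(G)|] = 197 − 14 = 183.
Numerically: ≈ 183.000000.
(This is only a lower bound; the true E[α(G)] may be larger.)

E[α(G)] ≥ 183 ≈ 183.000000.


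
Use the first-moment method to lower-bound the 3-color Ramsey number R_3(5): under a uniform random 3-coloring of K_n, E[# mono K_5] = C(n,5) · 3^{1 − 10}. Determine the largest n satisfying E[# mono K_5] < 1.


We need C(n, 5) · 3^{1 − 10} < 1, i.e. C(n, 5) < 3^{10 − 1} = 19683.
Check values of n near the boundary:
  n = 18: C(18, 5) = 8568; 8568 < 19683? YES
  n = 19: C(19, 5) = 11628; 11628 < 19683? YES
  n = 20: C(20, 5) = 15504; 15504 < 19683? YES
  n = 21: C(21, 5) = 20349; 20349 < 19683? NO
The largest n with C(n, 5) < 19683 is n = 20 (where E[X] = 5168/6561 ≈ 0.7877). Hence R_3(5) > 20, i.e. R_3(5) ≥ 21.

Largest n = 20; hence R_3(5) > 20.


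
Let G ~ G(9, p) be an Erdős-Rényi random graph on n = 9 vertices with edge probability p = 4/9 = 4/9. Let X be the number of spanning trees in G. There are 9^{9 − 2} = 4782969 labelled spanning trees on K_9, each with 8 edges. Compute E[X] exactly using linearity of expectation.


K_9 has 9^{9 − 2} = 4782969 labelled spanning trees.
For each such spanning tree H, let X_H = 1 if all 8 edges of H are present in G. Then P[X_H = 1] = p^{8} = (4/9)^{8} = 65536/43046721.
By linearity: E[X] = Σ_H E[X_H] = 4782969 · p^{8} = 4782969 · 65536/43046721 = 65536/9.
Numerically: E[X] ≈ 7281.8.

E[X] = 4782969 · (4/9)^{8} = 65536/9 ≈ 7281.8.


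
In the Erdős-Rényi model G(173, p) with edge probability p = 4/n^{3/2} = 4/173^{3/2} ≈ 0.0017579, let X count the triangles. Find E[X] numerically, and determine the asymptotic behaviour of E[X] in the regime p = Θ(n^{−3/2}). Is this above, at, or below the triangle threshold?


Number of potential triangles: C(173, 3) = 848046.
Each occurs with probability p³ ≈ (0.0017579)³ ≈ 5.4321595e-09.
By linearity: E[X] = C(173, 3)·p³ ≈ 848046 · 5.4321595e-09 ≈ 0.00461.
Since α = 3/2 > 1, p = c/n^{3/2} = o(1/n) is below the triangle threshold p ~ 1/n. Asymptotically E[X] ~ (c³/6)·n^{3(1−α)} = (4³/6)·n^{-1.5} → 0, so by Markov's inequality G has no triangles w.h.p.

E[X] ≈ 0.00461; in regime p = Θ(1/n^{3/2}) E[X] tends to 0 (below the triangle threshold p ~ 1/n).


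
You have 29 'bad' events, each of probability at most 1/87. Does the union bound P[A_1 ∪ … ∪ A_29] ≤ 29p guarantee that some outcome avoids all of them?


Union bound: P[∪_{i=1}^{29} A_i] ≤ Σ_i P[A_i] ≤ 29·p = 29·(1/87) = 1/3.
Numerically: 1/3 ≈ 0.3333333.
Is 1/3 < 1? YES.
Since P[∪ A_i] ≤ 1/3 < 1, the complement has P[∩ A_i^c] ≥ 1 − 1/3 = 2/3 > 0, so some outcome avoids every A_i.

29·p = 1/3 ≈ 0.3333333; existence CERTIFIED by the union bound.


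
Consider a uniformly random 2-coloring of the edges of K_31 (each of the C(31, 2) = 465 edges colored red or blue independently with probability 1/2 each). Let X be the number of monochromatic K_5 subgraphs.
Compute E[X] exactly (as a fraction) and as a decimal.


Let X = Σ_S X_S over the C(31, 5) = 169911 subsets S of size 5, where X_S = 1 if the K_5 on S is monochromatic.
For a fixed S, the K_5 on S has C(5, 2) = 10 edges. P[all 10 edges red] = (1/2)^10, and likewise for blue, so P[monochromatic] = 2·(1/2)^10 = 2^{1 − 10} = 1/512.
By linearity: E[X] = C(31, 5) · 2^{1 − 10} = 169911 · 1/512 = 169911/512.
Numerically: E[X] ≈ 331.857422.

E[X] = C(31,5)·2^(1−C(5,2)) = 169911/512 ≈ 331.857422.


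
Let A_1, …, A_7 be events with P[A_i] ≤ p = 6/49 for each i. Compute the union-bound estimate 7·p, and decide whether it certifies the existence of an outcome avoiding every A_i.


Union bound: P[∪_{i=1}^{7} A_i] ≤ Σ_i P[A_i] ≤ 7·p = 7·(6/49) = 6/7.
Numerically: 6/7 ≈ 0.8571429.
Is 6/7 < 1? YES.
Since P[∪ A_i] ≤ 6/7 < 1, the complement has P[∩ A_i^c] ≥ 1 − 6/7 = 1/7 > 0, so some outcome avoids every A_i.

7·p = 6/7 ≈ 0.8571429; existence CERTIFIED by the union bound.


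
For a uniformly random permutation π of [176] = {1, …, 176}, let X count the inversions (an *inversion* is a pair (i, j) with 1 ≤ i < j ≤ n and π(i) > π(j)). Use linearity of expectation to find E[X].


Write X = Σ X_I over the C(176, 2) = 15400 pairs i < j, with X_I the indicator of one inversion.
There are 15400 indicators.
For each fixed pair i < j, the values π(i) and π(j) are two distinct elements of {1, …, 176} in uniformly random order; by symmetry P[π(i) > π(j)] = 1/2.
By linearity: E[X] = 15400 · (1/2) = C(176, 2) · (1/2) = 15400/2 = 7700 ≈ 7700.0000.

E[X] = 7700 = 7700.0000.


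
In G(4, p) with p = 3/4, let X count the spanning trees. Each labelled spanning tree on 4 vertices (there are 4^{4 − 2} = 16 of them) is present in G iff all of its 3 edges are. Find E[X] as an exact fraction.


K_4 has 4^{4 − 2} = 16 labelled spanning trees.
For each such spanning tree H, let X_H = 1 if all 3 edges of H are present in G. Then P[X_H = 1] = p^{3} = (3/4)^{3} = 27/64.
By linearity: E[X] = Σ_H E[X_H] = 16 · p^{3} = 16 · 27/64 = 27/4.
Numerically: E[X] ≈ 6.75.

E[X] = 16 · (3/4)^{3} = 27/4 ≈ 6.75.


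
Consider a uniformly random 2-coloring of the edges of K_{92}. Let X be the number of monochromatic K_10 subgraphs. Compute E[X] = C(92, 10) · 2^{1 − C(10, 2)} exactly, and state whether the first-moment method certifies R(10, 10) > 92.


E[X] = C(92, 10) · 2^{1 − 45} = 7210666060598 · 2^{−44} = 7210666060598/17592186044416.
As a reduced fraction: E[X] = 3605333030299/8796093022208 ≈ 0.4099.
Is E[X] < 1? YES.
Since E[X] < 1, there exists a 2-coloring of K_{92} with no monochromatic K_10; hence R(10, 10) > 92.

E[X] = 3605333030299/8796093022208 ≈ 0.4099; E[X] < 1, so R(10, 10) > 92.


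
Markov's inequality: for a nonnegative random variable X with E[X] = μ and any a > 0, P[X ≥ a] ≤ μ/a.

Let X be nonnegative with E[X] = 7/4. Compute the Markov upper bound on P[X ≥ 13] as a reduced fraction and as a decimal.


μ = E[X] = 7/4, a = 13.
Markov: P[X ≥ 13] ≤ μ/a = (7/4)/13 = 7/52.
Numerically: ≈ 0.1346.
(Since a = 13 > μ = 1.7500, the bound 7/52 is < 1 and informative.)

P[X ≥ 13] ≤ 7/52 ≈ 0.1346.
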